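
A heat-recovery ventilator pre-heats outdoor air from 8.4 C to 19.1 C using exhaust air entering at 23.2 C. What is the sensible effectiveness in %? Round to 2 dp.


eff = (19.1-8.4)/(23.2-8.4)*100 = 72.30 %

72.30 %


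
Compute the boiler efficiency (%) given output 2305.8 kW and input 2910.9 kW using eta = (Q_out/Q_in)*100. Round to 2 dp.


eta = (2305.8/2910.9)*100 = 79.21 %

79.21 %


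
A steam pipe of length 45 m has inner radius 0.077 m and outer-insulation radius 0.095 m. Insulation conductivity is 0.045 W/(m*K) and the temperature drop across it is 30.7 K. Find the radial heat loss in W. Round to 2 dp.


Q = 2*pi*0.045*45*30.7/ln(0.095/0.077) = 1859.41 W

1859.41 W


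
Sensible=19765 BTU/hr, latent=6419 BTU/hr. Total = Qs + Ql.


Qt = 19765 + 6419 = 26184 BTU/hr

26184 BTU/hr


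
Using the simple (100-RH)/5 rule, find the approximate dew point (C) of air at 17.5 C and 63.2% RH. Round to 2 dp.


Td = 17.5 - (100-63.2)/5 = 10.14 C

10.14 C


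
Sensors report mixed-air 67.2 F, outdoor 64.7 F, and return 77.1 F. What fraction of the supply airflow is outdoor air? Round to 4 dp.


frac = (67.2 - 77.1) / (64.7 - 77.1) = 0.7984

0.7984


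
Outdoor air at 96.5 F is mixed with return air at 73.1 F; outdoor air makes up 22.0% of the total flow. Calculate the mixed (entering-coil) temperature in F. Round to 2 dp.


T_mix = 73.1 + (22.0/100)*(96.5-73.1) = 78.25 F

78.25 F


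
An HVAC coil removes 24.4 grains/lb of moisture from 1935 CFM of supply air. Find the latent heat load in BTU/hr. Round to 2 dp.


Q = 0.68 * 1935 * 24.4 = 32105.52 BTU/hr

32105.52 BTU/hr


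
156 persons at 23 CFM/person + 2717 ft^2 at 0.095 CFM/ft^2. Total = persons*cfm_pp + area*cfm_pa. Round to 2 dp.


Total = 156*23 + 2717*0.095 = 3846.12 CFM

3846.12 CFM


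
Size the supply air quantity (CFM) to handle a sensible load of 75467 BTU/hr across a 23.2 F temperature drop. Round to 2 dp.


CFM = 75467 / (1.08 * 23.2) = 3011.93

3011.93 CFM


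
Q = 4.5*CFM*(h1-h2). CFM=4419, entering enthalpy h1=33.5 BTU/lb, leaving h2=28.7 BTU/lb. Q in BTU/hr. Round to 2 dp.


Q = 4.5 * 4419 * (33.5 - 28.7) = 95450.40 BTU/hr

95450.40 BTU/hr


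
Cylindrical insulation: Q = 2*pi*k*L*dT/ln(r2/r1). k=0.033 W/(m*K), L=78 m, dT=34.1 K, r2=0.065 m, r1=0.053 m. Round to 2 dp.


Q = 2*pi*0.033*78*34.1/ln(0.065/0.053) = 2702.15 W

2702.15 W


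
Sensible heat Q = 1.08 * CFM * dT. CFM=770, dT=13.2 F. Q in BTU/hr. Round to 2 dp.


Q = 1.08 * 770 * 13.2 = 10977.12 BTU/hr

10977.12 BTU/hr


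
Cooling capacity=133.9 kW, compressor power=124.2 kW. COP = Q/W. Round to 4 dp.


COP = 133.9 / 124.2 = 1.0781

1.0781


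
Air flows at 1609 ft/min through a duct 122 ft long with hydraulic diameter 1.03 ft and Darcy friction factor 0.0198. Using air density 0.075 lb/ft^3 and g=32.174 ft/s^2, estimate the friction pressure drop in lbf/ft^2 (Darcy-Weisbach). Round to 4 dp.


v_fps = 1609/60 = 26.8167 ft/s
dp = 0.0198*(122/1.03)*0.075*26.8167^2/(2*32.174) = 1.9657 lbf/ft^2

1.9657 lbf/ft^2


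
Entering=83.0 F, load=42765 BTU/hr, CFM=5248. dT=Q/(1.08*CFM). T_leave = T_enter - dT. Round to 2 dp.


dT = 42765/(1.08*5248) = 7.5452
T_leave = 83.0 - 7.5452 = 75.45 F

75.45 F


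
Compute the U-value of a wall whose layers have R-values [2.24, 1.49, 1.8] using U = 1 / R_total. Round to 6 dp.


R_total = 2.24 + 1.49 + 1.8 = 5.53
U = 1/5.53 = 0.180832

0.180832


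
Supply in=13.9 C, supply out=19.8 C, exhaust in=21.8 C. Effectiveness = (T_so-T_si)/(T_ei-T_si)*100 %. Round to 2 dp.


eff = (19.8-13.9)/(21.8-13.9)*100 = 74.68 %

74.68 %


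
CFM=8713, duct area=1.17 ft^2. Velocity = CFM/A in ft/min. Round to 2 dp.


V = 8713 / 1.17 = 7447.01 ft/min

7447.01 ft/min


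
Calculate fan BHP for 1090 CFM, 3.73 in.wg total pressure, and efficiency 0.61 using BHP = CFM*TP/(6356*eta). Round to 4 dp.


BHP = 1090 * 3.73 / (6356 * 0.61) = 1.0486 hp

1.0486 hp


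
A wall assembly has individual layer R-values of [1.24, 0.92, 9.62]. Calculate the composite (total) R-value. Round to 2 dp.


R_total = 1.24 + 0.92 + 9.62 = 11.78

11.78


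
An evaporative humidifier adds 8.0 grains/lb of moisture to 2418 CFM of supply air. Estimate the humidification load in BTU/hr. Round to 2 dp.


Q = 0.68 * 2418 * 8.0 = 13153.92 BTU/hr

13153.92 BTU/hr


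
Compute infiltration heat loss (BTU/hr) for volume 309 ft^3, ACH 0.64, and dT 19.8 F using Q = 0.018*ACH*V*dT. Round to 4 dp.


Q = 0.018 * 0.64 * 309 * 19.8 = 70.4817 BTU/hr

70.4817 BTU/hr


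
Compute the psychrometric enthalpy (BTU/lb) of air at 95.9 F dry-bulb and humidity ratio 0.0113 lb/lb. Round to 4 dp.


h = 0.24*95.9 + 0.0113*(1061+0.444*95.9) = 35.4864 BTU/lb

35.4864 BTU/lb


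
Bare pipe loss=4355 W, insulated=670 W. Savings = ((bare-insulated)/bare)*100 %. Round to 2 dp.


Savings = ((4355-670)/4355)*100 = 84.62 %

84.62 %


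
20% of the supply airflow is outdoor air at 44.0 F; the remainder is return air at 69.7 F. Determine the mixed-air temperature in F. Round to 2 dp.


T_mix = 0.2*44.0 + 0.8*69.7 = 64.56 F

64.56 F


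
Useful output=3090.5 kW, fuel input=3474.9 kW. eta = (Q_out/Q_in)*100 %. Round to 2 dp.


eta = (3090.5/3474.9)*100 = 88.94 %

88.94 %


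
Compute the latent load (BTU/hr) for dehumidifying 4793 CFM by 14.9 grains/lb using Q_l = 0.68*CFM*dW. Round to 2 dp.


Q = 0.68 * 4793 * 14.9 = 48562.68 BTU/hr

48562.68 BTU/hr


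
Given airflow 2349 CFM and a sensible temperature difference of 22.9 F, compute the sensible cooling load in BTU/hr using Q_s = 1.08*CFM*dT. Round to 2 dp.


Q = 1.08 * 2349 * 22.9 = 58095.47 BTU/hr

58095.47 BTU/hr


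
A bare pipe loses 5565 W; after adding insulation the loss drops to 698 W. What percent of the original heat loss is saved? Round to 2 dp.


Savings = ((5565-698)/5565)*100 = 87.46 %

87.46 %


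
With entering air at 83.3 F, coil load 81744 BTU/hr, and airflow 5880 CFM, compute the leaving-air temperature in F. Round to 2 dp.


dT = 81744/(1.08*5880) = 12.8723
T_leave = 83.3 - 12.8723 = 70.43 F

70.43 F


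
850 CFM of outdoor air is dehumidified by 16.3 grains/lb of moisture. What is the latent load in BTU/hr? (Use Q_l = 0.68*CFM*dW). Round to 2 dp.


Q = 0.68 * 850 * 16.3 = 9421.40 BTU/hr

9421.40 BTU/hr


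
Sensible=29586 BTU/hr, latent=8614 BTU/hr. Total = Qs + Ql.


Qt = 29586 + 8614 = 38200 BTU/hr

38200 BTU/hr


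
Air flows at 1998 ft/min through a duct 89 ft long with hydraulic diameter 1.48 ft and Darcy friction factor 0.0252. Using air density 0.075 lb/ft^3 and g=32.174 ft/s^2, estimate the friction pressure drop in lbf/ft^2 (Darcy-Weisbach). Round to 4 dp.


v_fps = 1998/60 = 33.3 ft/s
dp = 0.0252*(89/1.48)*0.075*33.3^2/(2*32.174) = 1.9586 lbf/ft^2

1.9586 lbf/ft^2


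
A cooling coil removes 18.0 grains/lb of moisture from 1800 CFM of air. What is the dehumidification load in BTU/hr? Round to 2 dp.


Q = 0.68 * 1800 * 18.0 = 22032.00 BTU/hr

22032.00 BTU/hr


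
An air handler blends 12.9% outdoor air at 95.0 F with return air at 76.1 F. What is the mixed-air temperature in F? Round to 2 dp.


T_mix = 76.1 + (12.9/100)*(95.0-76.1) = 78.54 F

78.54 F


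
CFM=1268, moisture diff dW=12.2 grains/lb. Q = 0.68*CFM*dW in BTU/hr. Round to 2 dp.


Q = 0.68 * 1268 * 12.2 = 10519.33 BTU/hr

10519.33 BTU/hr


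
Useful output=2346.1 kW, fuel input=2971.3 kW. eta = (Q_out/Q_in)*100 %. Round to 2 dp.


eta = (2346.1/2971.3)*100 = 78.96 %

78.96 %


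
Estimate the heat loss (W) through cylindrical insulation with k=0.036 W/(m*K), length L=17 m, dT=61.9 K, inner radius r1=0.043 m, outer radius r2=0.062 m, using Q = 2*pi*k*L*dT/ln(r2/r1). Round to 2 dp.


Q = 2*pi*0.036*17*61.9/ln(0.062/0.043) = 650.46 W

650.46 W


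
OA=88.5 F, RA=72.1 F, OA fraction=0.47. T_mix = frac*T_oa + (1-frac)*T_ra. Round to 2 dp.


T_mix = 0.47*88.5 + 0.53*72.1 = 79.81 F

79.81 F


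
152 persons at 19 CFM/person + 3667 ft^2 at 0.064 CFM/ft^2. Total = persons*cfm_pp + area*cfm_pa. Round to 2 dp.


Total = 152*19 + 3667*0.064 = 3122.69 CFM

3122.69 CFM


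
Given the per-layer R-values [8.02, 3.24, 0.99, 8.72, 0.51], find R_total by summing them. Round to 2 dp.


R_total = 8.02 + 3.24 + 0.99 + 8.72 + 0.51 = 21.48

21.48


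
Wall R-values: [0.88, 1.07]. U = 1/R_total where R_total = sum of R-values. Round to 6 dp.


R_total = 0.88 + 1.07 = 1.95
U = 1/1.95 = 0.512821

0.512821


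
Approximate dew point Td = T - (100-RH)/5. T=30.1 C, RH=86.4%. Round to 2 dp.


Td = 30.1 - (100-86.4)/5 = 27.38 C

27.38 C


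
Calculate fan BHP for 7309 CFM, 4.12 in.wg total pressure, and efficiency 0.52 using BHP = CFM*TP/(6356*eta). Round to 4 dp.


BHP = 7309 * 4.12 / (6356 * 0.52) = 9.1110 hp

9.1110 hp


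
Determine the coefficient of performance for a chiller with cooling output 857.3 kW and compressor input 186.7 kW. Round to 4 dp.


COP = 857.3 / 186.7 = 4.5919

4.5919


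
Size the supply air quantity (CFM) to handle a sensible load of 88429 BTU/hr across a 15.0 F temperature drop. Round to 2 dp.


CFM = 88429 / (1.08 * 15.0) = 5458.58

5458.58 CFM


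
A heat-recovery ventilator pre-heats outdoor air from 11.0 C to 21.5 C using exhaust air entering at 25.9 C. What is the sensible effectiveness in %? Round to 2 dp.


eff = (21.5-11.0)/(25.9-11.0)*100 = 70.47 %

70.47 %


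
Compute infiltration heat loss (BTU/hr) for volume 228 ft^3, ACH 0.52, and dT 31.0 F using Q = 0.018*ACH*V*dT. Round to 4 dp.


Q = 0.018 * 0.52 * 228 * 31.0 = 66.1565 BTU/hr

66.1565 BTU/hr


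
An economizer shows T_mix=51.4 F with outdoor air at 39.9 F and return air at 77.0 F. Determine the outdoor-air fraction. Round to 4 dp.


frac = (51.4 - 77.0) / (39.9 - 77.0) = 0.6900

0.6900


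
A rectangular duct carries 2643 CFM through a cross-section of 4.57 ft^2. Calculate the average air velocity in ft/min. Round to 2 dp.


V = 2643 / 4.57 = 578.34 ft/min

578.34 ft/min


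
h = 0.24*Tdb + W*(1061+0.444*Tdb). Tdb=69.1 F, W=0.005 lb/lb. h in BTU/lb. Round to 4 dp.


h = 0.24*69.1 + 0.005*(1061+0.444*69.1) = 22.0424 BTU/lb

22.0424 BTU/lb


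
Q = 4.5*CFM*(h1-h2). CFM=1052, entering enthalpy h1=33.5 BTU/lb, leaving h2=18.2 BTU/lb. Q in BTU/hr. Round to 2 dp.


Q = 4.5 * 1052 * (33.5 - 18.2) = 72430.20 BTU/hr

72430.20 BTU/hr


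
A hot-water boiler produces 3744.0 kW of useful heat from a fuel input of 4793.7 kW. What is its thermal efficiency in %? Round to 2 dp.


eta = (3744.0/4793.7)*100 = 78.10 %

78.10 %


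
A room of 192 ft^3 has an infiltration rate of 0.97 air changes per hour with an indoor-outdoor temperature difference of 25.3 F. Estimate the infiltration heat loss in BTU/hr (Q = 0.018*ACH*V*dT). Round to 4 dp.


Q = 0.018 * 0.97 * 192 * 25.3 = 84.8137 BTU/hr

84.8137 BTU/hr


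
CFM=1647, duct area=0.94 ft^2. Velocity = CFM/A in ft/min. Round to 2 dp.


V = 1647 / 0.94 = 1752.13 ft/min

1752.13 ft/min


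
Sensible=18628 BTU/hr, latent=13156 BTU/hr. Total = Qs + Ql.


Qt = 18628 + 13156 = 31784 BTU/hr

31784 BTU/hr


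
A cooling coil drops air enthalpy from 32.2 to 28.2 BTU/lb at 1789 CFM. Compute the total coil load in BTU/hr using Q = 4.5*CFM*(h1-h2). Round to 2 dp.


Q = 4.5 * 1789 * (32.2 - 28.2) = 32202.00 BTU/hr

32202.00 BTU/hr


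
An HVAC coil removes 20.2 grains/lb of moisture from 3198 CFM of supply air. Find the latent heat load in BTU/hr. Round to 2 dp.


Q = 0.68 * 3198 * 20.2 = 43927.73 BTU/hr

43927.73 BTU/hr


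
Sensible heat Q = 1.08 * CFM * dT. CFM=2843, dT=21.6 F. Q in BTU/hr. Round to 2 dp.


Q = 1.08 * 2843 * 21.6 = 66321.50 BTU/hr

66321.50 BTU/hr


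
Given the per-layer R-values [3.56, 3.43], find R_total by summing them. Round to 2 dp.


R_total = 3.56 + 3.43 = 6.99

6.99


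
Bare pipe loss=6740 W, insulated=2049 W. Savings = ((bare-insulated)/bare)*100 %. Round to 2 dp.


Savings = ((6740-2049)/6740)*100 = 69.60 %

69.60 %


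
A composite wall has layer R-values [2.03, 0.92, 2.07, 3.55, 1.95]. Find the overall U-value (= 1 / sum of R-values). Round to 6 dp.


R_total = 2.03 + 0.92 + 2.07 + 3.55 + 1.95 = 10.52
U = 1/10.52 = 0.095057

0.095057


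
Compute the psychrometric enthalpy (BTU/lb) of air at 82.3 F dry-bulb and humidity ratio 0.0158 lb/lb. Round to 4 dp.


h = 0.24*82.3 + 0.0158*(1061+0.444*82.3) = 37.0932 BTU/lb

37.0932 BTU/lb


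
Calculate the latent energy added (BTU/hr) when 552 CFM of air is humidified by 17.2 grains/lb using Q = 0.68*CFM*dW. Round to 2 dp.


Q = 0.68 * 552 * 17.2 = 6456.19 BTU/hr

6456.19 BTU/hr


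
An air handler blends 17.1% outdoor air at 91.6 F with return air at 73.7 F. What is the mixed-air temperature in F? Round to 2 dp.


T_mix = 73.7 + (17.1/100)*(91.6-73.7) = 76.76 F

76.76 F


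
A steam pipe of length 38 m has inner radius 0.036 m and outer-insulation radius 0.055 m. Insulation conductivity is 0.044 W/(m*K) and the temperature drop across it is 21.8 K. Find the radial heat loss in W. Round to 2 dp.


Q = 2*pi*0.044*38*21.8/ln(0.055/0.036) = 540.38 W

540.38 W


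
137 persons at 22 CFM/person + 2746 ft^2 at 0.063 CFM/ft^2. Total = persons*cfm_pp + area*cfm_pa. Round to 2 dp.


Total = 137*22 + 2746*0.063 = 3187.00 CFM

3187.00 CFM


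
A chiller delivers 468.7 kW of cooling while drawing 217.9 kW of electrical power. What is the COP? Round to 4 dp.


COP = 468.7 / 217.9 = 2.1510

2.1510


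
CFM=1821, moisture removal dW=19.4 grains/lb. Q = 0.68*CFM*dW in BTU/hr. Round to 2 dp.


Q = 0.68 * 1821 * 19.4 = 24022.63 BTU/hr

24022.63 BTU/hr


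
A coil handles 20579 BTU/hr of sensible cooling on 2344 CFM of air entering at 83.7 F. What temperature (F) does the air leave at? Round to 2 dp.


dT = 20579/(1.08*2344) = 8.1291
T_leave = 83.7 - 8.1291 = 75.57 F

75.57 F


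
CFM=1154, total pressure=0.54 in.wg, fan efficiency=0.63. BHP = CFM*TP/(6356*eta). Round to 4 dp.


BHP = 1154 * 0.54 / (6356 * 0.63) = 0.1556 hp

0.1556 hp


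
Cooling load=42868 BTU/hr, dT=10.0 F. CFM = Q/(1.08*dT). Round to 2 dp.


CFM = 42868 / (1.08 * 10.0) = 3969.26

3969.26 CFM


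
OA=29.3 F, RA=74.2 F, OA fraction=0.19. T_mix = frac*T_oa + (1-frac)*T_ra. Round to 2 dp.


T_mix = 0.19*29.3 + 0.81*74.2 = 65.67 F

65.67 F


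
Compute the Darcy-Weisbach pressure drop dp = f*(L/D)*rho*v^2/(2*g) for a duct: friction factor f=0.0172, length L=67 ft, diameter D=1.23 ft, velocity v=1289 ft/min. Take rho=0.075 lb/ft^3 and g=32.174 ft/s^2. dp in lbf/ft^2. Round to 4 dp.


v_fps = 1289/60 = 21.4833 ft/s
dp = 0.0172*(67/1.23)*0.075*21.4833^2/(2*32.174) = 0.5040 lbf/ft^2

0.5040 lbf/ft^2


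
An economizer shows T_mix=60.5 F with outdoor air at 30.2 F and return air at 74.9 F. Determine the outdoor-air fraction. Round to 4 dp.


frac = (60.5 - 74.9) / (30.2 - 74.9) = 0.3221

0.3221


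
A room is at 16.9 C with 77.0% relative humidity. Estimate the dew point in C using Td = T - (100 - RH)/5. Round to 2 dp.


Td = 16.9 - (100-77.0)/5 = 12.30 C

12.30 C


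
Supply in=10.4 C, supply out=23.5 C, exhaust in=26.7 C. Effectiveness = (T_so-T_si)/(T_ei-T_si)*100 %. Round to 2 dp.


eff = (23.5-10.4)/(26.7-10.4)*100 = 80.37 %

80.37 %


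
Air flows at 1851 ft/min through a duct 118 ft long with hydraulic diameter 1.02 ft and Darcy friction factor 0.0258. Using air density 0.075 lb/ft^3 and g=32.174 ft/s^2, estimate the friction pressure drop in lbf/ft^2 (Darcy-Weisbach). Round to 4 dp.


v_fps = 1851/60 = 30.85 ft/s
dp = 0.0258*(118/1.02)*0.075*30.85^2/(2*32.174) = 3.3108 lbf/ft^2

3.3108 lbf/ft^2


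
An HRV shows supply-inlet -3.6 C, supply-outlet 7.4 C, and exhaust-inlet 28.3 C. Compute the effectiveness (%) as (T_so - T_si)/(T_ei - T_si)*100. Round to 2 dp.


eff = (7.4-(-3.6))/(28.3-(-3.6))*100 = 34.48 %

34.48 %


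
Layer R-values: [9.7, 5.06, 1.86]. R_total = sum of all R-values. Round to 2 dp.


R_total = 9.7 + 5.06 + 1.86 = 16.62

16.62


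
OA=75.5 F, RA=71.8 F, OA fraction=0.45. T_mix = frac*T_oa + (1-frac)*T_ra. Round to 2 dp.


T_mix = 0.45*75.5 + 0.55*71.8 = 73.47 F

73.47 F


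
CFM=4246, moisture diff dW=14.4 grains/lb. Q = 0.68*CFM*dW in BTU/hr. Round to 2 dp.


Q = 0.68 * 4246 * 14.4 = 41576.83 BTU/hr

41576.83 BTU/hr


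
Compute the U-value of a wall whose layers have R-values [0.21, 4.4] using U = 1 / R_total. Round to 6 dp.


R_total = 0.21 + 4.4 = 4.61
U = 1/4.61 = 0.216920

0.216920


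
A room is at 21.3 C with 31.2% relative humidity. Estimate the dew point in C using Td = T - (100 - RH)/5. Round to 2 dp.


Td = 21.3 - (100-31.2)/5 = 7.54 C

7.54 C


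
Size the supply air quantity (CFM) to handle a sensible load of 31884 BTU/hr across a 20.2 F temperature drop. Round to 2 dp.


CFM = 31884 / (1.08 * 20.2) = 1461.50

1461.50 CFM


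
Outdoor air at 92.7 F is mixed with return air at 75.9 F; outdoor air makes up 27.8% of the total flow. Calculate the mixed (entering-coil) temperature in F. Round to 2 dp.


T_mix = 75.9 + (27.8/100)*(92.7-75.9) = 80.57 F

80.57 F


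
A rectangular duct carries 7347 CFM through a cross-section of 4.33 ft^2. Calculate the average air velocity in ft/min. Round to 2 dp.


V = 7347 / 4.33 = 1696.77 ft/min

1696.77 ft/min


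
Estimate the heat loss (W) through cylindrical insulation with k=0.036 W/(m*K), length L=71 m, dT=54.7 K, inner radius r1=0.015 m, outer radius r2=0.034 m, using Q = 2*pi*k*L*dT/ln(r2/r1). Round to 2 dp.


Q = 2*pi*0.036*71*54.7/ln(0.034/0.015) = 1073.52 W

1073.52 W


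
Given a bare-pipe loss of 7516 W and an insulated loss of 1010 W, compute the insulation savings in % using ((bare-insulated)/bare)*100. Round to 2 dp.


Savings = ((7516-1010)/7516)*100 = 86.56 %

86.56 %


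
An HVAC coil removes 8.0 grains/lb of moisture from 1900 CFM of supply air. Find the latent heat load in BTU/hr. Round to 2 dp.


Q = 0.68 * 1900 * 8.0 = 10336.00 BTU/hr

10336.00 BTU/hr


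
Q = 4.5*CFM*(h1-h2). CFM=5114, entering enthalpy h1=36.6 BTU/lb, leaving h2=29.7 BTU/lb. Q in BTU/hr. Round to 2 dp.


Q = 4.5 * 5114 * (36.6 - 29.7) = 158789.70 BTU/hr

158789.70 BTU/hr


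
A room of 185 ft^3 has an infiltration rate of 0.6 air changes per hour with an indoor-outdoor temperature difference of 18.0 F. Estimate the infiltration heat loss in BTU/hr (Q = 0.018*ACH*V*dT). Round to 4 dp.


Q = 0.018 * 0.6 * 185 * 18.0 = 35.9640 BTU/hr

35.9640 BTU/hr


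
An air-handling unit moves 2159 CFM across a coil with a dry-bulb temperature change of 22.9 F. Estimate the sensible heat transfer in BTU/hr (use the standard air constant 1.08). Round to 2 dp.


Q = 1.08 * 2159 * 22.9 = 53396.39 BTU/hr

53396.39 BTU/hr


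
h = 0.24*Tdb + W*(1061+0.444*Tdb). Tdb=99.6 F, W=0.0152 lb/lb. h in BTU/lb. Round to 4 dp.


h = 0.24*99.6 + 0.0152*(1061+0.444*99.6) = 40.7034 BTU/lb

40.7034 BTU/lb


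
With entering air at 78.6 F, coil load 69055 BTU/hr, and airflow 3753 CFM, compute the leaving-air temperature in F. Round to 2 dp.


dT = 69055/(1.08*3753) = 17.0370
T_leave = 78.6 - 17.0370 = 61.56 F

61.56 F


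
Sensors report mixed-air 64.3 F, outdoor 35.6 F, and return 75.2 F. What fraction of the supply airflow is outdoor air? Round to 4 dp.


frac = (64.3 - 75.2) / (35.6 - 75.2) = 0.2753

0.2753


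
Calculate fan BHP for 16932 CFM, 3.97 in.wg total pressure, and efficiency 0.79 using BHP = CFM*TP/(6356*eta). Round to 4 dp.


BHP = 16932 * 3.97 / (6356 * 0.79) = 13.3871 hp

13.3871 hp


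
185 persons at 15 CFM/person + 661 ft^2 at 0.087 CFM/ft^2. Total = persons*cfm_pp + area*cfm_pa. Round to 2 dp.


Total = 185*15 + 661*0.087 = 2832.51 CFM

2832.51 CFM


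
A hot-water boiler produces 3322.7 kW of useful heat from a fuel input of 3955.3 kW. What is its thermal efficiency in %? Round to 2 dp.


eta = (3322.7/3955.3)*100 = 84.01 %

84.01 %


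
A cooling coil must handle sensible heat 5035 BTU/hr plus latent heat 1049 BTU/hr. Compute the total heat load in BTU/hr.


Qt = 5035 + 1049 = 6084 BTU/hr

6084 BTU/hr


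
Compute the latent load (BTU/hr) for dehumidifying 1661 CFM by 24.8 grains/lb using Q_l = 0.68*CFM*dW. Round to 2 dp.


Q = 0.68 * 1661 * 24.8 = 28011.10 BTU/hr

28011.10 BTU/hr


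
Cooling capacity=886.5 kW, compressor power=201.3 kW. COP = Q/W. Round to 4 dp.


COP = 886.5 / 201.3 = 4.4039

4.4039


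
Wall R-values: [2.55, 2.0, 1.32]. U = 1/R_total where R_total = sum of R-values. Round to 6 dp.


R_total = 2.55 + 2.0 + 1.32 = 5.87
U = 1/5.87 = 0.170358

0.170358


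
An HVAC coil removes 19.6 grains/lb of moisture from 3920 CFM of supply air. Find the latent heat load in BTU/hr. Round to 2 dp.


Q = 0.68 * 3920 * 19.6 = 52245.76 BTU/hr

52245.76 BTU/hr


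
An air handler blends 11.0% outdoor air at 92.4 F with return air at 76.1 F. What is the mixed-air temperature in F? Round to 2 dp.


T_mix = 76.1 + (11.0/100)*(92.4-76.1) = 77.89 F

77.89 F


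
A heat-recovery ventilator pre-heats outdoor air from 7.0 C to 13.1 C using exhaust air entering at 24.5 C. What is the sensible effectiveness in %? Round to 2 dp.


eff = (13.1-7.0)/(24.5-7.0)*100 = 34.86 %

34.86 %


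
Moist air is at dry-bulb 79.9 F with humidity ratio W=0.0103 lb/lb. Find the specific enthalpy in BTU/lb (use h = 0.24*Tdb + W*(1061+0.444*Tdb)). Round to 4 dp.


h = 0.24*79.9 + 0.0103*(1061+0.444*79.9) = 30.4697 BTU/lb

30.4697 BTU/lb


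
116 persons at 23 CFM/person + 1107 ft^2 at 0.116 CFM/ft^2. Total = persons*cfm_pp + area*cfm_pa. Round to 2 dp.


Total = 116*23 + 1107*0.116 = 2796.41 CFM

2796.41 CFM


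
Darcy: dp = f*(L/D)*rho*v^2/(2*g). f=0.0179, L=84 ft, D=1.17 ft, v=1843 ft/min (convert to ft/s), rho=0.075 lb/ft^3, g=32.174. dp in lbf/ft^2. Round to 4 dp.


v_fps = 1843/60 = 30.7167 ft/s
dp = 0.0179*(84/1.17)*0.075*30.7167^2/(2*32.174) = 1.4133 lbf/ft^2

1.4133 lbf/ft^2


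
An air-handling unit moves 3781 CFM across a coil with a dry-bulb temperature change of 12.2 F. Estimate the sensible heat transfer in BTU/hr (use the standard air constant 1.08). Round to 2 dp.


Q = 1.08 * 3781 * 12.2 = 49818.46 BTU/hr

49818.46 BTU/hr


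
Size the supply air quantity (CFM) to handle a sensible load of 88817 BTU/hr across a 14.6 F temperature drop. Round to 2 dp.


CFM = 88817 / (1.08 * 14.6) = 5632.74

5632.74 CFM


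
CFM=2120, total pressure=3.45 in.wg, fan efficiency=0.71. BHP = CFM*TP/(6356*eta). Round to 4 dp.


BHP = 2120 * 3.45 / (6356 * 0.71) = 1.6207 hp

1.6207 hp


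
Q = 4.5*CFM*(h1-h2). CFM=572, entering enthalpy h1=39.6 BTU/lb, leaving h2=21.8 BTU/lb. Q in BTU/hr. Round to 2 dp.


Q = 4.5 * 572 * (39.6 - 21.8) = 45817.20 BTU/hr

45817.20 BTU/hr


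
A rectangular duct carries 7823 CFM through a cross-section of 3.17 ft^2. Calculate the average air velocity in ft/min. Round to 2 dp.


V = 7823 / 3.17 = 2467.82 ft/min

2467.82 ft/min


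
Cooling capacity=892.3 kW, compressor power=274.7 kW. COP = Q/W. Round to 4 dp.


COP = 892.3 / 274.7 = 3.2483

3.2483


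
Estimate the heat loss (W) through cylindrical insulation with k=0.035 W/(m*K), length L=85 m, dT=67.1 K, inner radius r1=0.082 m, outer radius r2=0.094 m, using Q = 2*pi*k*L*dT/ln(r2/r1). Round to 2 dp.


Q = 2*pi*0.035*85*67.1/ln(0.094/0.082) = 9183.67 W

9183.67 W


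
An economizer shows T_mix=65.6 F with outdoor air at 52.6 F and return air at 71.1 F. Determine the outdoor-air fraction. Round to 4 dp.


frac = (65.6 - 71.1) / (52.6 - 71.1) = 0.2973

0.2973


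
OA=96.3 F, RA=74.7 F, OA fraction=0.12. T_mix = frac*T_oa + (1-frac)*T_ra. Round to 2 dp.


T_mix = 0.12*96.3 + 0.88*74.7 = 77.29 F

77.29 F


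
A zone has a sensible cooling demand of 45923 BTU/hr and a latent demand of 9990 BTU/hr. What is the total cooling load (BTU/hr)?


Qt = 45923 + 9990 = 55913 BTU/hr

55913 BTU/hr


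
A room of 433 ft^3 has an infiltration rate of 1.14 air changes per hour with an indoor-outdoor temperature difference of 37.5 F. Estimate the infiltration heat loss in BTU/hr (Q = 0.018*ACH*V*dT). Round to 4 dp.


Q = 0.018 * 1.14 * 433 * 37.5 = 333.1935 BTU/hr

333.1935 BTU/hr


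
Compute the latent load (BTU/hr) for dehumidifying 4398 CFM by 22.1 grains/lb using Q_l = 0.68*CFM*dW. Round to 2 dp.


Q = 0.68 * 4398 * 22.1 = 66093.14 BTU/hr

66093.14 BTU/hr


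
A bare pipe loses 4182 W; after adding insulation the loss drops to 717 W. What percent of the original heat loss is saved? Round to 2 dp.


Savings = ((4182-717)/4182)*100 = 82.86 %

82.86 %


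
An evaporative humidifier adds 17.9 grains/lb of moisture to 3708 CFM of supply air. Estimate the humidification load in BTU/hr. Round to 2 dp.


Q = 0.68 * 3708 * 17.9 = 45133.78 BTU/hr

45133.78 BTU/hr


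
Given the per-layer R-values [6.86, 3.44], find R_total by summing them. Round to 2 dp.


R_total = 6.86 + 3.44 = 10.30

10.30


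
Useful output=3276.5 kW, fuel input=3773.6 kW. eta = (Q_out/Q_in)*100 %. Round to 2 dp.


eta = (3276.5/3773.6)*100 = 86.83 %

86.83 %


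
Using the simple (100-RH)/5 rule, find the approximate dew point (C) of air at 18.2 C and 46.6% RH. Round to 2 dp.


Td = 18.2 - (100-46.6)/5 = 7.52 C

7.52 C


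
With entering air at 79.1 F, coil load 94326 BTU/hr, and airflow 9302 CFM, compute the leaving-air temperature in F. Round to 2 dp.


dT = 94326/(1.08*9302) = 9.3893
T_leave = 79.1 - 9.3893 = 69.71 F

69.71 F


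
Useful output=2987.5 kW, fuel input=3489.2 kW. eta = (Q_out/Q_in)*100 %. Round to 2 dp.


eta = (2987.5/3489.2)*100 = 85.62 %

85.62 %


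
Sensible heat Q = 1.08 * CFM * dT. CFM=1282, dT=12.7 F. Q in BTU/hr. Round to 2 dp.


Q = 1.08 * 1282 * 12.7 = 17583.91 BTU/hr

17583.91 BTU/hr


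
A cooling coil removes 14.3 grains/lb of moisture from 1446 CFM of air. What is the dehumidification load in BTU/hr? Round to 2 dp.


Q = 0.68 * 1446 * 14.3 = 14060.90 BTU/hr

14060.90 BTU/hr


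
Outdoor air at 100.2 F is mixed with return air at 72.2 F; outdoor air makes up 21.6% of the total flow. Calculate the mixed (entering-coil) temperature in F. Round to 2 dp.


T_mix = 72.2 + (21.6/100)*(100.2-72.2) = 78.25 F

78.25 F


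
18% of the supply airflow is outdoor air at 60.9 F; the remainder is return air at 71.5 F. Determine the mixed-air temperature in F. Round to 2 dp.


T_mix = 0.18*60.9 + 0.82*71.5 = 69.59 F

69.59 F


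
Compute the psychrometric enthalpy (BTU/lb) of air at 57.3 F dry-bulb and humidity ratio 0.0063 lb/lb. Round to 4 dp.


h = 0.24*57.3 + 0.0063*(1061+0.444*57.3) = 20.5966 BTU/lb

20.5966 BTU/lb


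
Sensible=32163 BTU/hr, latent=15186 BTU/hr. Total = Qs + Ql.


Qt = 32163 + 15186 = 47349 BTU/hr

47349 BTU/hr


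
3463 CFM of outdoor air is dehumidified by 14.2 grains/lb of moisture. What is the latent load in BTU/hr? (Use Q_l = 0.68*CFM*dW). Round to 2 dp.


Q = 0.68 * 3463 * 14.2 = 33438.73 BTU/hr

33438.73 BTU/hr


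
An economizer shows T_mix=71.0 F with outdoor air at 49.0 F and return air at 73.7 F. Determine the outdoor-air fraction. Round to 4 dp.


frac = (71.0 - 73.7) / (49.0 - 73.7) = 0.1093

0.1093


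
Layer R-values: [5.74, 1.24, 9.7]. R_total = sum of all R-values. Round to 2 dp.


R_total = 5.74 + 1.24 + 9.7 = 16.68

16.68


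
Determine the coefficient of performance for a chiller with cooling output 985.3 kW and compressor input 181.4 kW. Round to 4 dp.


COP = 985.3 / 181.4 = 5.4316

5.4316


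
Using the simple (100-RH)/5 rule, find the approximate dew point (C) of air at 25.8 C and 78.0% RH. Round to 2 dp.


Td = 25.8 - (100-78.0)/5 = 21.40 C

21.40 C


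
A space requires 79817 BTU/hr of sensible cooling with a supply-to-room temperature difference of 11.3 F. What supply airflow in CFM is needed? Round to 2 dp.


CFM = 79817 / (1.08 * 11.3) = 6540.23

6540.23 CFM


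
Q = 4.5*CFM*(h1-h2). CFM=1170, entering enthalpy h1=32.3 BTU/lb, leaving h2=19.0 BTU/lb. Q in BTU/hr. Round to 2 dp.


Q = 4.5 * 1170 * (32.3 - 19.0) = 70024.50 BTU/hr

70024.50 BTU/hr


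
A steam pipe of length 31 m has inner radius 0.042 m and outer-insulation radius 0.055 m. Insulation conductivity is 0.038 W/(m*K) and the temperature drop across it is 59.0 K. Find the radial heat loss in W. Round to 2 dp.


Q = 2*pi*0.038*31*59.0/ln(0.055/0.042) = 1619.40 W

1619.40 W


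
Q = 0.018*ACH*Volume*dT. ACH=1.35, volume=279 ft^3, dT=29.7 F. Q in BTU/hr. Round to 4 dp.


Q = 0.018 * 1.35 * 279 * 29.7 = 201.3571 BTU/hr

201.3571 BTU/hr


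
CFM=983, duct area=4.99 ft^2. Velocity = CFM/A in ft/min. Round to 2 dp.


V = 983 / 4.99 = 196.99 ft/min

196.99 ft/min


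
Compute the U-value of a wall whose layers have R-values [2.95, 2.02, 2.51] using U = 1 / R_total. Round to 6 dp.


R_total = 2.95 + 2.02 + 2.51 = 7.48
U = 1/7.48 = 0.133690

0.133690


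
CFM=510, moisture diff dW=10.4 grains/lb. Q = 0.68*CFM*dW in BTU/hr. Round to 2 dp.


Q = 0.68 * 510 * 10.4 = 3606.72 BTU/hr

3606.72 BTU/hr


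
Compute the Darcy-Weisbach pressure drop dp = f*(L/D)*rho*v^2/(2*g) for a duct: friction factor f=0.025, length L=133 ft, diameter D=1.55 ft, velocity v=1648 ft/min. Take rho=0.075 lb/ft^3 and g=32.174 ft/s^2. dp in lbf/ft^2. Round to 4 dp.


v_fps = 1648/60 = 27.4667 ft/s
dp = 0.025*(133/1.55)*0.075*27.4667^2/(2*32.174) = 1.8862 lbf/ft^2

1.8862 lbf/ft^2


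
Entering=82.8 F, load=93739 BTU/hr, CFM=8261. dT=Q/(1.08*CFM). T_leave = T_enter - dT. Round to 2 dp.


dT = 93739/(1.08*8261) = 10.5066
T_leave = 82.8 - 10.5066 = 72.29 F

72.29 F


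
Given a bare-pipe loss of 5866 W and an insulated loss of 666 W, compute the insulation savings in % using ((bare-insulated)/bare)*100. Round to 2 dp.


Savings = ((5866-666)/5866)*100 = 88.65 %

88.65 %


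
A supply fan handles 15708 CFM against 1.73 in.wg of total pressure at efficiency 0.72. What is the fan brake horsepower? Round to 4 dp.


BHP = 15708 * 1.73 / (6356 * 0.72) = 5.9381 hp

5.9381 hp


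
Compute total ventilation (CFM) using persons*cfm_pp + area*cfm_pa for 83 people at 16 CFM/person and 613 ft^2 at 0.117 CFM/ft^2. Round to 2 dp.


Total = 83*16 + 613*0.117 = 1399.72 CFM

1399.72 CFM


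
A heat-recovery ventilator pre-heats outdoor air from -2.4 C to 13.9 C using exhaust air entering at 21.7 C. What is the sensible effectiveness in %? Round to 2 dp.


eff = (13.9-(-2.4))/(21.7-(-2.4))*100 = 67.63 %

67.63 %


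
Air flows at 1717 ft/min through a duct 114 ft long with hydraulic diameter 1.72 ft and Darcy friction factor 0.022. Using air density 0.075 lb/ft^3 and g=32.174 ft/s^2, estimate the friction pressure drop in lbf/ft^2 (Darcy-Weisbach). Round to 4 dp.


v_fps = 1717/60 = 28.6167 ft/s
dp = 0.022*(114/1.72)*0.075*28.6167^2/(2*32.174) = 1.3918 lbf/ft^2

1.3918 lbf/ft^2


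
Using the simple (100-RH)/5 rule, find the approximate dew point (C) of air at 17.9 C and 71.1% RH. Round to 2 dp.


Td = 17.9 - (100-71.1)/5 = 12.12 C

12.12 C


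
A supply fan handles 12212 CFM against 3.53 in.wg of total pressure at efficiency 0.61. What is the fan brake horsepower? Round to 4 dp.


BHP = 12212 * 3.53 / (6356 * 0.61) = 11.1185 hp

11.1185 hp


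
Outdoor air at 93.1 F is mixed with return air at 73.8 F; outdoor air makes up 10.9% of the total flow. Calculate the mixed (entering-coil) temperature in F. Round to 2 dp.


T_mix = 73.8 + (10.9/100)*(93.1-73.8) = 75.90 F

75.90 F


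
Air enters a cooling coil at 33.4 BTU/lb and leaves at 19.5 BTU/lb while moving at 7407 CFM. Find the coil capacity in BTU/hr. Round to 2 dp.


Q = 4.5 * 7407 * (33.4 - 19.5) = 463307.85 BTU/hr

463307.85 BTU/hr


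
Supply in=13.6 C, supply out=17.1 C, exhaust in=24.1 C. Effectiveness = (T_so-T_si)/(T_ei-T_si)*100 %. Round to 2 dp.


eff = (17.1-13.6)/(24.1-13.6)*100 = 33.33 %

33.33 %


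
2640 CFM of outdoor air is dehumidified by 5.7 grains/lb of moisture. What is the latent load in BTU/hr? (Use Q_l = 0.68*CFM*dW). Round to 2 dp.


Q = 0.68 * 2640 * 5.7 = 10232.64 BTU/hr

10232.64 BTU/hr


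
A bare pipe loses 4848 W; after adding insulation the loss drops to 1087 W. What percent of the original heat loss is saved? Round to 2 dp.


Savings = ((4848-1087)/4848)*100 = 77.58 %

77.58 %


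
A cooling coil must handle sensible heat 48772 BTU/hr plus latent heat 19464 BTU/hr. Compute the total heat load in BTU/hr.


Qt = 48772 + 19464 = 68236 BTU/hr

68236 BTU/hr


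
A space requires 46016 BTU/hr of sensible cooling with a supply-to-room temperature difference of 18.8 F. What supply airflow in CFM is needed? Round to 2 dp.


CFM = 46016 / (1.08 * 18.8) = 2266.35

2266.35 CFM


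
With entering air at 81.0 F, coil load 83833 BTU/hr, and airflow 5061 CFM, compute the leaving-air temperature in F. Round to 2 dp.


dT = 83833/(1.08*5061) = 15.3375
T_leave = 81.0 - 15.3375 = 65.66 F

65.66 F


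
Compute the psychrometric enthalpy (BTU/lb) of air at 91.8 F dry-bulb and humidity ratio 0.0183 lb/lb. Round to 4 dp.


h = 0.24*91.8 + 0.0183*(1061+0.444*91.8) = 42.1942 BTU/lb

42.1942 BTU/lb


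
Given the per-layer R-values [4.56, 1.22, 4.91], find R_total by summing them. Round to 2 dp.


R_total = 4.56 + 1.22 + 4.91 = 10.69

10.69


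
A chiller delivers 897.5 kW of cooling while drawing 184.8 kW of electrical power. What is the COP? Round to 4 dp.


COP = 897.5 / 184.8 = 4.8566

4.8566


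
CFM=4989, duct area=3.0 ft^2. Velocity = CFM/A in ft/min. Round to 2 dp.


V = 4989 / 3.0 = 1663.00 ft/min

1663.00 ft/min


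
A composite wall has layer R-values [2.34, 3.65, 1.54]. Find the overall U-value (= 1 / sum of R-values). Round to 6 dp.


R_total = 2.34 + 3.65 + 1.54 = 7.53
U = 1/7.53 = 0.132802

0.132802


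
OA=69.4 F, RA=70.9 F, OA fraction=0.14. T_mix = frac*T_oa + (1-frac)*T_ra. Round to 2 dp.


T_mix = 0.14*69.4 + 0.86*70.9 = 70.69 F

70.69 F


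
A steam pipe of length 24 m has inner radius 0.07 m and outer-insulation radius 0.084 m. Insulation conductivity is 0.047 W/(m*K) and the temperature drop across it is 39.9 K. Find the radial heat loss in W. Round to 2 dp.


Q = 2*pi*0.047*24*39.9/ln(0.084/0.07) = 1551.04 W

1551.04 W


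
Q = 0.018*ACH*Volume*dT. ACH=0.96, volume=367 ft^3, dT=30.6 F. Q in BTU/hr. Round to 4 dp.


Q = 0.018 * 0.96 * 367 * 30.6 = 194.0579 BTU/hr

194.0579 BTU/hr


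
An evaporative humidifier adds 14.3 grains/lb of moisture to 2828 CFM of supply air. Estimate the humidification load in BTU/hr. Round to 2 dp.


Q = 0.68 * 2828 * 14.3 = 27499.47 BTU/hr

27499.47 BTU/hr


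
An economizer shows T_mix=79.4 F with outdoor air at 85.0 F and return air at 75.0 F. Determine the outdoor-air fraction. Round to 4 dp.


frac = (79.4 - 75.0) / (85.0 - 75.0) = 0.4400

0.4400


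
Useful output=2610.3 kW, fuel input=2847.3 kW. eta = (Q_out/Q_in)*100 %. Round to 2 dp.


eta = (2610.3/2847.3)*100 = 91.68 %

91.68 %


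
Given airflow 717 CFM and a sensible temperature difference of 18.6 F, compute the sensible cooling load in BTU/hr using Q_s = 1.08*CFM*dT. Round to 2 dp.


Q = 1.08 * 717 * 18.6 = 14403.10 BTU/hr

14403.10 BTU/hr


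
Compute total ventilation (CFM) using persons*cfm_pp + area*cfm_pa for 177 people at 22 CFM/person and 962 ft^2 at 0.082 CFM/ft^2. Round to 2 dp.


Total = 177*22 + 962*0.082 = 3972.88 CFM

3972.88 CFM


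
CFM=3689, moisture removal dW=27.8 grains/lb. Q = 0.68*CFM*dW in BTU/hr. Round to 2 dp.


Q = 0.68 * 3689 * 27.8 = 69736.86 BTU/hr

69736.86 BTU/hr


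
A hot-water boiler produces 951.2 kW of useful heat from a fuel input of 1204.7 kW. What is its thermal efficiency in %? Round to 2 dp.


eta = (951.2/1204.7)*100 = 78.96 %

78.96 %


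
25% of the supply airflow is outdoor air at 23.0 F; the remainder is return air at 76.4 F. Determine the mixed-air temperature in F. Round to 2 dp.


T_mix = 0.25*23.0 + 0.75*76.4 = 63.05 F

63.05 F


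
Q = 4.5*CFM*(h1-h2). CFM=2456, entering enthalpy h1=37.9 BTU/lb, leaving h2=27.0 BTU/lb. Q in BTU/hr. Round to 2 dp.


Q = 4.5 * 2456 * (37.9 - 27.0) = 120466.80 BTU/hr

120466.80 BTU/hr


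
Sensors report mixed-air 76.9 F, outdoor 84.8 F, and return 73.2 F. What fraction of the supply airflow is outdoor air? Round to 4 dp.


frac = (76.9 - 73.2) / (84.8 - 73.2) = 0.3190

0.3190


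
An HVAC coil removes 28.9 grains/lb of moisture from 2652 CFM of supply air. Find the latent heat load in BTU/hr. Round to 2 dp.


Q = 0.68 * 2652 * 28.9 = 52117.10 BTU/hr

52117.10 BTU/hr


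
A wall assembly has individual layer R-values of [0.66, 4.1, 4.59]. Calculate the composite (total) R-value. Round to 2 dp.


R_total = 0.66 + 4.1 + 4.59 = 9.35

9.35


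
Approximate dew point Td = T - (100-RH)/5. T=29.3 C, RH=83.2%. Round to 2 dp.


Td = 29.3 - (100-83.2)/5 = 25.94 C

25.94 C


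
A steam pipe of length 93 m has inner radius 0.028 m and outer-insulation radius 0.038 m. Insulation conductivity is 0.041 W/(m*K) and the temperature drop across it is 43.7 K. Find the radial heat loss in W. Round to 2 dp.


Q = 2*pi*0.041*93*43.7/ln(0.038/0.028) = 3428.35 W

3428.35 W


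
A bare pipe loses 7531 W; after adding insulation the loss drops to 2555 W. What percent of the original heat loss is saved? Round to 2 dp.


Savings = ((7531-2555)/7531)*100 = 66.07 %

66.07 %


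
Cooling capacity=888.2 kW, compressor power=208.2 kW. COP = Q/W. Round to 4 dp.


COP = 888.2 / 208.2 = 4.2661

4.2661


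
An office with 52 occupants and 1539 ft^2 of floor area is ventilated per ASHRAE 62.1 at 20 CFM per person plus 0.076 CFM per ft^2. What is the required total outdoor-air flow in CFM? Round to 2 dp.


Total = 52*20 + 1539*0.076 = 1156.96 CFM

1156.96 CFM


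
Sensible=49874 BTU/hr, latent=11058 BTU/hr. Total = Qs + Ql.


Qt = 49874 + 11058 = 60932 BTU/hr

60932 BTU/hr


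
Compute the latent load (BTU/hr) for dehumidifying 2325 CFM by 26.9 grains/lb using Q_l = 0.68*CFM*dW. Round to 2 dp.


Q = 0.68 * 2325 * 26.9 = 42528.90 BTU/hr

42528.90 BTU/hr


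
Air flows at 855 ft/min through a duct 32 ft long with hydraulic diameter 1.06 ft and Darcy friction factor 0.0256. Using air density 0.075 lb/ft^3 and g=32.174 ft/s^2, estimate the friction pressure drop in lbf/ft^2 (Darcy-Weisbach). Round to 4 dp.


v_fps = 855/60 = 14.25 ft/s
dp = 0.0256*(32/1.06)*0.075*14.25^2/(2*32.174) = 0.1829 lbf/ft^2

0.1829 lbf/ft^2


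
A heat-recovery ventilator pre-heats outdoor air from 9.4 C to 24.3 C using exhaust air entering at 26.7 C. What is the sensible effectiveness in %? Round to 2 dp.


eff = (24.3-9.4)/(26.7-9.4)*100 = 86.13 %

86.13 %


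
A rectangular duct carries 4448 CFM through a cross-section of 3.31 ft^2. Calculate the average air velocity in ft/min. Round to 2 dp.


V = 4448 / 3.31 = 1343.81 ft/min

1343.81 ft/min


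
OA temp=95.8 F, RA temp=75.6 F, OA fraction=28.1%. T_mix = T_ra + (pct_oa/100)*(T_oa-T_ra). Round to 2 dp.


T_mix = 75.6 + (28.1/100)*(95.8-75.6) = 81.28 F

81.28 F


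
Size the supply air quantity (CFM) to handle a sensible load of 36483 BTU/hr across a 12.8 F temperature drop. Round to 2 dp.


CFM = 36483 / (1.08 * 12.8) = 2639.11

2639.11 CFM


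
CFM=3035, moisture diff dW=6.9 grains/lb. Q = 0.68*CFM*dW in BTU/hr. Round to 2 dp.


Q = 0.68 * 3035 * 6.9 = 14240.22 BTU/hr

14240.22 BTU/hr


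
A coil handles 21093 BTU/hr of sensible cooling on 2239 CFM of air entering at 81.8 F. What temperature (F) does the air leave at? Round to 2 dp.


dT = 21093/(1.08*2239) = 8.7229
T_leave = 81.8 - 8.7229 = 73.08 F

73.08 F
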